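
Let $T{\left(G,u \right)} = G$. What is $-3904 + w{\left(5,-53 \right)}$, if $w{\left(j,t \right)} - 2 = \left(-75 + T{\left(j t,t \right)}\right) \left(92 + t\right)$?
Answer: $-17162$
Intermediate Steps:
$w{\left(j,t \right)} = 2 + \left(-75 + j t\right) \left(92 + t\right)$
$-3904 + w{\left(5,-53 \right)} = -3904 + \left(-6898 - -3975 + 5 \left(-53\right)^{2} + 92 \cdot 5 \left(-53\right)\right) = -3904 + \left(-6898 + 3975 + 5 \cdot 2809 - 24380\right) = -3904 + \left(-6898 + 3975 + 14045 - 24380\right) = -3904 - 13258 = -17162$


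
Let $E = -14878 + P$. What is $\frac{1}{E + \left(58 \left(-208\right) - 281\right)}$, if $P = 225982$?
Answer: $\frac{1}{198759} \approx 5.0312 \cdot 10^{-6}$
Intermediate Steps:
$E = 211104$ ($E = -14878 + 225982 = 211104$)
$\frac{1}{E + \left(58 \left(-208\right) - 281\right)} = \frac{1}{211104 + \left(58 \left(-208\right) - 281\right)} = \frac{1}{211104 - 12345} = \frac{1}{198759}$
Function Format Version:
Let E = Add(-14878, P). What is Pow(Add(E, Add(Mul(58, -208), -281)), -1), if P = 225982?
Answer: Rational(1, 198759) ≈ 5.0312e-6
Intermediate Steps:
E = 211104 (E = Add(-14878, 225982) = 211104)
Pow(Add(E, Add(Mul(58, -208), -281)), -1) = Pow(Add(211104, Add(Mul(58, -208), -281)), -1) = Pow(Add(211104, Add(-12064, -281)), -1) = Pow(Add(211104, -12345), -1) = Pow(198759, -1) = Rational(1, 198759)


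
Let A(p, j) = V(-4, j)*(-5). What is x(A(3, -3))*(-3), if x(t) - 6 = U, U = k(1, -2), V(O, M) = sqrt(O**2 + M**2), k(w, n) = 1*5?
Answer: -33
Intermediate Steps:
k(w, n) = 5
V(O, M) = sqrt(M**2 + O**2)
A(p, j) = -5*sqrt(16 + j**2) (A(p, j) = sqrt(j**2 + (-4)**2)*(-5) = sqrt(j**2 + 16)*(-5) = sqrt(16 + j**2)*(-5) = -5*sqrt(16 + j**2))
U = 5
x(t) = 11 (x(t) = 6 + 5 = 11)
x(A(3, -3))*(-3) = 11*(-3) = -33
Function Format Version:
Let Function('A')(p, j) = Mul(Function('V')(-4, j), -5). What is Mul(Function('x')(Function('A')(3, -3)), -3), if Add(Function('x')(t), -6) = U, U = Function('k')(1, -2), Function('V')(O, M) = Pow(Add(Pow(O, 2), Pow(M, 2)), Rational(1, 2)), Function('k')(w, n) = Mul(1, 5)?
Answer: -33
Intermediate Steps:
Function('k')(w, n) = 5
Function('V')(O, M) = Pow(Add(Pow(M, 2), Pow(O, 2)), Rational(1, 2))
Function('A')(p, j) = Mul(-5, Pow(Add(16, Pow(j, 2)), Rational(1, 2))) (Function('A')(p, j) = Mul(Pow(Add(Pow(j, 2), Pow(-4, 2)), Rational(1, 2)), -5) = Mul(Pow(Add(Pow(j, 2), 16), Rational(1, 2)), -5) = Mul(Pow(Add(16, Pow(j, 2)), Rational(1, 2)), -5) = Mul(-5, Pow(Add(16, Pow(j, 2)), Rational(1, 2))))
U = 5
Function('x')(t) = 11 (Function('x')(t) = Add(6, 5) = 11)
Mul(Function('x')(Function('A')(3, -3)), -3) = Mul(11, -3) = -33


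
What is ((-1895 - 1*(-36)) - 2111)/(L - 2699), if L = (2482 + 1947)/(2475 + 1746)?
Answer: 1675737/1138805 ≈ 1.4715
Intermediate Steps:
L = 4429/4221 ≈ 1.0493
((-1895 - 1*(-36)) - 2111)/(L - 2699) = ((-1895 - 1*(-36)) - 2111)/(4429/4221 - 2699) = ((-1895 + 36) - 2111)/(-11388050/4221) = (-1859 - 2111)*(-4221/11388050) = -3970*(-4221/11388050) = 1675737/1138805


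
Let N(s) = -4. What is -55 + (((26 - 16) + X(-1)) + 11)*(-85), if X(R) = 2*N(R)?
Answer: -1160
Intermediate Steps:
X(R) = -8 (X(R) = 2*(-4) = -8)
-55 + (((26 - 16) + X(-1)) + 11)*(-85) = -55 + (((26 - 16) - 8) + 11)*(-85) = -55 + ((10 - 8) + 11)*(-85) = -55 + (2 + 11)*(-85) = -55 + 13*(-85) = -55 - 1105 = -1160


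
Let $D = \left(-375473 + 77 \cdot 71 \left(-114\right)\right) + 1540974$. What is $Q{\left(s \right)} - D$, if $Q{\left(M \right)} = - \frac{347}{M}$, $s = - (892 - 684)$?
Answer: $- \frac{112790357}{208} \approx -5.4226 \cdot 10^{5}$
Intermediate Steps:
$s = -208$ ($s = - (892 - 684) = \left(-1\right) 208 = -208$)
$D = 542263$ ($D = \left(-375473 + 5467 \left(-114\right)\right) + 1540974 = \left(-375473 - 623238\right) + 1540974 = -998711 + 1540974 = 542263$)
$Q{\left(s \right)} - D = - \frac{347}{-208} - 542263 = \left(-347\right) \left(- \frac{1}{208}\right) - 542263 = \frac{347}{208} - 542263 = - \frac{112790357}{208}$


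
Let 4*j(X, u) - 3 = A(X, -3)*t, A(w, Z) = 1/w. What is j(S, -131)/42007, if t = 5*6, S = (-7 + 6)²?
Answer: 33/168028 ≈ 0.00019640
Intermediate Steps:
S = 1 (S = (-1)² = 1)
t = 30
j(X, u) = ¾ + 15/(2*X) (j(X, u) = ¾ + (30/X)/4 = ¾ + 15/(2*X))
j(S, -131)/42007 = ((¾)*(10 + 1)/1)/42007 = ((¾)*1*11)*(1/42007) = (33/4)*(1/42007) = 33/168028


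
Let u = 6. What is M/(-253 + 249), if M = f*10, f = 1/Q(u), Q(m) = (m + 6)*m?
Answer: -5/144 ≈ -0.034722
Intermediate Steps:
Q(m) = m*(6 + m) (Q(m) = (6 + m)*m = m*(6 + m))
f = 1/72 (f = 1/(6*(6 + 6)) = 1/(6*12) = 1/72 ≈ 0.013889)
M = 5/36 (M = (1/72)*10 = 5/36 ≈ 0.13889)
M/(-253 + 249) = (5/36)/(-253 + 249) = (5/36)/(-4) = -¼*5/36 = -5/144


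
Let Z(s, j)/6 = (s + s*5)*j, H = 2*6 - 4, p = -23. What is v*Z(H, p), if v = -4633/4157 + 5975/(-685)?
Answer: 37109873664/569509 ≈ 65161.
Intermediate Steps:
v = -5602336/569509 (v = -4633*1/4157 + 5975*(-1/685) = -4633/4157 - 1195/137 = -5602336/569509 ≈ -9.8371)
H = 8 (H = 12 - 4 = 8)
Z(s, j) = 36*j*s (Z(s, j) = 6*((s + s*5)*j) = 6*((s + 5*s)*j) = 6*((6*s)*j) = 6*(6*j*s) = 36*j*s)
v*Z(H, p) = -201684096*(-23)*8/569509 = -5602336/569509*(-6624) = 37109873664/569509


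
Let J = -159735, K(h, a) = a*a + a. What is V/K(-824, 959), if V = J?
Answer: -10649/61376 ≈ -0.17350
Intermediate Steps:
K(h, a) = a + a² (K(h, a) = a² + a = a + a²)
V = -159735
V/K(-824, 959) = -159735*1/(959*(1 + 959)) = -159735/(959*960) = -159735/920640 = -159735*1/920640 = -10649/61376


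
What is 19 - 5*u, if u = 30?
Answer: -131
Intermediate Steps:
19 - 5*u = 19 - 5*30 = 19 - 150 = -131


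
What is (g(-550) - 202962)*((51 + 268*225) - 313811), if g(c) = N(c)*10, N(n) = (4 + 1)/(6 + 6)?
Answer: 154325077310/3 ≈ 5.1442e+10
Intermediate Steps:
N(n) = 5/12
g(c) = 25/6 (g(c) = (5/12)*10 = 25/6)
(g(-550) - 202962)*((51 + 268*225) - 313811) = (25/6 - 202962)*((51 + 268*225) - 313811) = -1217747*((51 + 60300) - 313811)/6 = -1217747*(60351 - 313811)/6 = -1217747/6*(-253460) = 154325077310/3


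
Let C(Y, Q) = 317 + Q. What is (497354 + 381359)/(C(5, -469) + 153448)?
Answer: 79883/13936 ≈ 5.7321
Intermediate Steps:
(497354 + 381359)/(C(5, -469) + 153448) = (497354 + 381359)/((317 - 469) + 153448) = 878713/(-152 + 153448) = 878713/153296 = 878713*(1/153296) = 79883/13936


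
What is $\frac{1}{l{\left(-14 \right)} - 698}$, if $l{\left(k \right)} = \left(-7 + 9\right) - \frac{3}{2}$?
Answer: $- \frac{2}{1395} \approx -0.0014337$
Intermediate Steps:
$l{\left(k \right)} = \frac{1}{2}$ ($l{\left(k \right)} = 2 - \frac{3}{2} = \frac{1}{2}$)
$\frac{1}{l{\left(-14 \right)} - 698} = \frac{1}{\frac{1}{2} - 698} = \frac{1}{- \frac{1395}{2}} = - \frac{2}{1395}$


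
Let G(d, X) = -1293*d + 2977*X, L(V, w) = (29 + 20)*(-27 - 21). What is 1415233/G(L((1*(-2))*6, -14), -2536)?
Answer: -83249/265208 ≈ -0.31390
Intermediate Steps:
L(V, w) = -2352 (L(V, w) = 49*(-48) = -2352)
1415233/G(L((1*(-2))*6, -14), -2536) = 1415233/(-1293*(-2352) + 2977*(-2536)) = 1415233/(3041136 - 7549672) = 1415233/(-4508536) = 1415233*(-1/4508536) = -83249/265208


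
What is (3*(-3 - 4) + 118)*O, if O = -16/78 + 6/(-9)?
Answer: -3298/39 ≈ -84.564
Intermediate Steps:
O = -34/39 (O = -16*1/78 + 6*(-1/9) = -8/39 - 2/3 = -34/39 ≈ -0.87179)
(3*(-3 - 4) + 118)*O = (3*(-3 - 4) + 118)*(-34/39) = (3*(-7) + 118)*(-34/39) = (-21 + 118)*(-34/39) = 97*(-34/39) = -3298/39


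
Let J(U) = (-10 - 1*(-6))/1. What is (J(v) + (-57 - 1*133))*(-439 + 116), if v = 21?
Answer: 62662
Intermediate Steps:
J(U) = -4 (J(U) = (-10 + 6)*1 = -4*1 = -4)
(J(v) + (-57 - 1*133))*(-439 + 116) = (-4 + (-57 - 1*133))*(-439 + 116) = (-4 + (-57 - 133))*(-323) = (-4 - 190)*(-323) = -194*(-323) = 62662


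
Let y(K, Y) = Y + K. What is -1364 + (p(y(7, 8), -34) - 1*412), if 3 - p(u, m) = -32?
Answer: -1741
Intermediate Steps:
y(K, Y) = K + Y
p(u, m) = 35 (p(u, m) = 3 - 1*(-32) = 3 + 32 = 35)
-1364 + (p(y(7, 8), -34) - 1*412) = -1364 + (35 - 1*412) = -1364 + (35 - 412) = -1364 - 377 = -1741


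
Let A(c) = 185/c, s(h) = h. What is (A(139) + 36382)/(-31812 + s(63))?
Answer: -1685761/1471037 ≈ -1.1460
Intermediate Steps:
(A(139) + 36382)/(-31812 + s(63)) = (185/139 + 36382)/(-31812 + 63) = (185*(1/139) + 36382)/(-31749) = (185/139 + 36382)*(-1/31749) = (5057283/139)*(-1/31749) = -1685761/1471037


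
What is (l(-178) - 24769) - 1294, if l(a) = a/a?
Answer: -26062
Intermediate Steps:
l(a) = 1
(l(-178) - 24769) - 1294 = (1 - 24769) - 1294 = -24768 - 1294 = -26062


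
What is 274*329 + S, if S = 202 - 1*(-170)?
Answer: 90518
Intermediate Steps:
S = 372 (S = 202 + 170 = 372)
274*329 + S = 274*329 + 372 = 90146 + 372 = 90518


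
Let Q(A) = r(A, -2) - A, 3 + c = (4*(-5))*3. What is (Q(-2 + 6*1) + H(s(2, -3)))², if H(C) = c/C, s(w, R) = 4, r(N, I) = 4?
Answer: 3969/16 ≈ 248.06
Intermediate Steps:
c = -63 (c = -3 + (4*(-5))*3 = -3 - 20*3 = -3 - 60 = -63)
Q(A) = 4 - A
H(C) = -63/C
(Q(-2 + 6*1) + H(s(2, -3)))² = ((4 - (-2 + 6*1)) - 63/4)² = ((4 - (-2 + 6)) - 63*¼)² = ((4 - 1*4) - 63/4)² = ((4 - 4) - 63/4)² = (0 - 63/4)² = (-63/4)² = 3969/16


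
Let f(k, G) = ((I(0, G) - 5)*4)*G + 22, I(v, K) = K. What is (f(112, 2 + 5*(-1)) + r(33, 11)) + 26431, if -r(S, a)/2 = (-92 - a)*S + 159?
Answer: 33029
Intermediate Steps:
r(S, a) = -318 - 2*S*(-92 - a) (r(S, a) = -2*((-92 - a)*S + 159) = -2*(S*(-92 - a) + 159) = -2*(159 + S*(-92 - a)) = -318 - 2*S*(-92 - a))
f(k, G) = 22 + G*(-20 + 4*G) (f(k, G) = ((G - 5)*4)*G + 22 = ((-5 + G)*4)*G + 22 = (-20 + 4*G)*G + 22 = G*(-20 + 4*G) + 22 = 22 + G*(-20 + 4*G))
(f(112, 2 + 5*(-1)) + r(33, 11)) + 26431 = ((22 - 20*(2 + 5*(-1)) + 4*(2 + 5*(-1))²) + (-318 + 184*33 + 2*33*11)) + 26431 = ((22 - 20*(2 - 5) + 4*(2 - 5)²) + (-318 + 6072 + 726)) + 26431 = ((22 - 20*(-3) + 4*(-3)²) + 6480) + 26431 = ((22 + 60 + 4*9) + 6480) + 26431 = ((22 + 60 + 36) + 6480) + 26431 = (118 + 6480) + 26431 = 6598 + 26431 = 33029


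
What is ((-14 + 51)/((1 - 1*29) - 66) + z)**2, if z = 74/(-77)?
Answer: 96138025/52388644 ≈ 1.8351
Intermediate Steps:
z = -74/77 (z = 74*(-1/77) = -74/77 ≈ -0.96104)
((-14 + 51)/((1 - 1*29) - 66) + z)**2 = ((-14 + 51)/((1 - 1*29) - 66) - 74/77)**2 = (37/((1 - 29) - 66) - 74/77)**2 = (37/(-28 - 66) - 74/77)**2 = (37/(-94) - 74/77)**2 = (37*(-1/94) - 74/77)**2 = (-37/94 - 74/77)**2 = (-9805/7238)**2 = 96138025/52388644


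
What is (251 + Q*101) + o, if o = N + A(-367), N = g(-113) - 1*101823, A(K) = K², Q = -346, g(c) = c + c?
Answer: -2055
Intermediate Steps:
g(c) = 2*c
N = -102049 (N = 2*(-113) - 1*101823 = -226 - 101823 = -102049)
o = 32640 (o = -102049 + (-367)² = -102049 + 134689 = 32640)
(251 + Q*101) + o = (251 - 346*101) + 32640 = (251 - 34946) + 32640 = -34695 + 32640 = -2055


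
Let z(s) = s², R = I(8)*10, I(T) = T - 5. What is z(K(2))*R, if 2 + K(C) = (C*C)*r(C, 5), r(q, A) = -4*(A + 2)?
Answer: 389880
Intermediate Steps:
r(q, A) = -8 - 4*A (r(q, A) = -4*(2 + A) = -8 - 4*A)
I(T) = -5 + T
K(C) = -2 - 28*C² (K(C) = -2 + (C*C)*(-8 - 4*5) = -2 + C²*(-8 - 20) = -2 + C²*(-28) = -2 - 28*C²)
R = 30 (R = (-5 + 8)*10 = 3*10 = 30)
z(K(2))*R = (-2 - 28*2²)²*30 = (-2 - 28*4)²*30 = (-2 - 112)²*30 = (-114)²*30 = 12996*30 = 389880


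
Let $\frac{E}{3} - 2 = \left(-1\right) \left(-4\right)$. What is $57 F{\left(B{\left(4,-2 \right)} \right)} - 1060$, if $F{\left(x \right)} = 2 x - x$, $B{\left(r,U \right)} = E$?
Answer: $-34$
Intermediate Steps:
$E = 18$ ($E = 6 + 3 \left(\left(-1\right) \left(-4\right)\right) = 6 + 3 \cdot 4 = 6 + 12 = 18$)
$B{\left(r,U \right)} = 18$
$F{\left(x \right)} = x$
$57 F{\left(B{\left(4,-2 \right)} \right)} - 1060 = 57 \cdot 18 - 1060 = 1026 - 1060 = -34$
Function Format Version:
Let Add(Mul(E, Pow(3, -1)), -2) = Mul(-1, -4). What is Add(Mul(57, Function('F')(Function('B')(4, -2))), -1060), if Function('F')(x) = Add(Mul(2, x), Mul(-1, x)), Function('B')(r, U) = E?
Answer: -34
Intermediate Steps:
E = 18 (E = Add(6, Mul(3, Mul(-1, -4))) = Add(6, Mul(3, 4)) = Add(6, 12) = 18)
Function('B')(r, U) = 18
Function('F')(x) = x
Add(Mul(57, Function('F')(Function('B')(4, -2))), -1060) = Add(Mul(57, 18), -1060) = Add(1026, -1060) = -34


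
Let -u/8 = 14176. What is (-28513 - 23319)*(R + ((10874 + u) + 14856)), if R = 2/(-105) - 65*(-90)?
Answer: 445337537744/105 ≈ 4.2413e+9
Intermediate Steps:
u = -113408 (u = -8*14176 = -113408)
R = 614248/105 (R = 2*(-1/105) + 5850 = -2/105 + 5850 = 614248/105 ≈ 5850.0)
(-28513 - 23319)*(R + ((10874 + u) + 14856)) = (-28513 - 23319)*(614248/105 + ((10874 - 113408) + 14856)) = -51832*(614248/105 + (-102534 + 14856)) = -51832*(614248/105 - 87678) = -51832*(-8591942/105) = 445337537744/105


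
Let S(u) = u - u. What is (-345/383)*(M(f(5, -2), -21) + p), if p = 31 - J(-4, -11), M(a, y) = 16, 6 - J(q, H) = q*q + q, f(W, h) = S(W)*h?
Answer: -18285/383 ≈ -47.742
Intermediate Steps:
S(u) = 0
f(W, h) = 0 (f(W, h) = 0*h = 0)
J(q, H) = 6 - q - q**2 (J(q, H) = 6 - (q*q + q) = 6 - (q**2 + q) = 6 - (q + q**2) = 6 + (-q - q**2) = 6 - q - q**2)
p = 37 (p = 31 - (6 - 1*(-4) - 1*(-4)**2) = 31 - (6 + 4 - 1*16) = 31 - (6 + 4 - 16) = 31 - 1*(-6) = 31 + 6 = 37)
(-345/383)*(M(f(5, -2), -21) + p) = (-345/383)*(16 + 37) = -345*1/383*53 = -345/383*53 = -18285/383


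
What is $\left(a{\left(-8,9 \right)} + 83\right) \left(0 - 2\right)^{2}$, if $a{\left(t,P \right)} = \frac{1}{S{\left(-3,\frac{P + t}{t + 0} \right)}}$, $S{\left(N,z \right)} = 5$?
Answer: $\frac{1664}{5} \approx 332.8$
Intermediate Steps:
$a{\left(t,P \right)} = \frac{1}{5}$
$\left(a{\left(-8,9 \right)} + 83\right) \left(0 - 2\right)^{2} = \left(\frac{1}{5} + 83\right) \left(0 - 2\right)^{2} = \frac{416 \left(-2\right)^{2}}{5} = \frac{416}{5} \cdot 4 = \frac{1664}{5}$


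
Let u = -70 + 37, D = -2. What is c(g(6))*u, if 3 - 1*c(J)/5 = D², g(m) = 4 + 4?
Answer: 165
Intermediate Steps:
u = -33
g(m) = 8
c(J) = -5 (c(J) = 15 - 5*(-2)² = 15 - 5*4 = 15 - 20 = -5)
c(g(6))*u = -5*(-33) = 165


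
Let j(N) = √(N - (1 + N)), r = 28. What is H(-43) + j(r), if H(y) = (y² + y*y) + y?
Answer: 3655 + I ≈ 3655.0 + 1.0*I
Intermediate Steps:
j(N) = I (j(N) = √(N + (-1 - N)) = √(-1) = I)
H(y) = y + 2*y² (H(y) = (y² + y²) + y = 2*y² + y = y + 2*y²)
H(-43) + j(r) = -43*(1 + 2*(-43)) + I = -43*(1 - 86) + I = -43*(-85) + I = 3655 + I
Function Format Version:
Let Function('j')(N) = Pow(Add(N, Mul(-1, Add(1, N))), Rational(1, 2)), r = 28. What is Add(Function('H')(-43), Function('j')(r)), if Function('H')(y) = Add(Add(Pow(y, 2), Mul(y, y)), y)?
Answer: Add(3655, I) ≈ Add(3655.0, Mul(1.0000, I))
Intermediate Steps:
Function('j')(N) = I (Function('j')(N) = Pow(Add(N, Add(-1, Mul(-1, N))), Rational(1, 2)) = Pow(-1, Rational(1, 2)) = I)
Function('H')(y) = Add(y, Mul(2, Pow(y, 2))) (Function('H')(y) = Add(Add(Pow(y, 2), Pow(y, 2)), y) = Add(Mul(2, Pow(y, 2)), y) = Add(y, Mul(2, Pow(y, 2))))
Add(Function('H')(-43), Function('j')(r)) = Add(Mul(-43, Add(1, Mul(2, -43))), I) = Add(Mul(-43, Add(1, -86)), I) = Add(Mul(-43, -85), I) = Add(3655, I)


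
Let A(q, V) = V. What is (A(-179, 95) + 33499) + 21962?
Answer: 55556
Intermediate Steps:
(A(-179, 95) + 33499) + 21962 = (95 + 33499) + 21962 = 33594 + 21962 = 55556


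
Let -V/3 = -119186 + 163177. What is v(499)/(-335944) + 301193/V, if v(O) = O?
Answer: -101249835719/44335537512 ≈ -2.2837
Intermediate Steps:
V = -131973 (V = -3*(-119186 + 163177) = -3*43991 = -131973)
v(499)/(-335944) + 301193/V = 499/(-335944) + 301193/(-131973) = 499*(-1/335944) + 301193*(-1/131973) = -499/335944 - 301193/131973 = -101249835719/44335537512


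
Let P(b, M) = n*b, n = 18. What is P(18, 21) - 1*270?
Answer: 54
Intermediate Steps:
P(b, M) = 18*b
P(18, 21) - 1*270 = 18*18 - 1*270 = 324 - 270 = 54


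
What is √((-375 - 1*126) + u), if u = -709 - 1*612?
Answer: I*√1822 ≈ 42.685*I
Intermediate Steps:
u = -1321 (u = -709 - 612 = -1321)
√((-375 - 1*126) + u) = √((-375 - 1*126) - 1321) = √((-375 - 126) - 1321) = √(-501 - 1321) = √(-1822) = I*√1822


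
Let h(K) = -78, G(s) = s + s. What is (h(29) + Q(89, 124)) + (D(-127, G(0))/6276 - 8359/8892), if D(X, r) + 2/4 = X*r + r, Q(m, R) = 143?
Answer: 45832525/715464 ≈ 64.060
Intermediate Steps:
G(s) = 2*s
D(X, r) = -½ + r + X*r (D(X, r) = -½ + (X*r + r) = -½ + (r + X*r) = -½ + r + X*r)
(h(29) + Q(89, 124)) + (D(-127, G(0))/6276 - 8359/8892) = (-78 + 143) + ((-½ + 2*0 - 254*0)/6276 - 8359/8892) = 65 + ((-½ + 0 - 127*0)*(1/6276) - 8359*1/8892) = 65 + ((-½ + 0 + 0)*(1/6276) - 643/684) = 65 + (-½*1/6276 - 643/684) = 65 + (-1/12552 - 643/684) = 65 - 672635/715464 = 45832525/715464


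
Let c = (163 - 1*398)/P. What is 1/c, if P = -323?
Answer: 323/235 ≈ 1.3745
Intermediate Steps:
c = 235/323 (c = (163 - 1*398)/(-323) = (163 - 398)*(-1/323) = -235*(-1/323) = 235/323 ≈ 0.72755)
1/c = 1/(235/323) = 323/235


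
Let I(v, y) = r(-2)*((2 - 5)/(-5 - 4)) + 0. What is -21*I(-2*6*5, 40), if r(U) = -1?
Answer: 7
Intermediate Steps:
I(v, y) = -⅓ (I(v, y) = -(2 - 5)/(-5 - 4) + 0 = -(-3)/(-9) + 0 = -(-3)*(-1)/9 + 0 = -1*⅓ + 0 = -⅓ + 0 = -⅓)
-21*I(-2*6*5, 40) = -21*(-⅓) = 7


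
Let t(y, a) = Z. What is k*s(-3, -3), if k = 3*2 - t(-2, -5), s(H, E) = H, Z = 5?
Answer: -3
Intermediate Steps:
t(y, a) = 5
k = 1 (k = 3*2 - 1*5 = 6 - 5 = 1)
k*s(-3, -3) = 1*(-3) = -3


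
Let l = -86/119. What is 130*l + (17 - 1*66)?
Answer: -17011/119 ≈ -142.95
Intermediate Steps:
l = -86/119 (l = -86*1/119 = -86/119 ≈ -0.72269)
130*l + (17 - 1*66) = 130*(-86/119) + (17 - 1*66) = -11180/119 + (17 - 66) = -11180/119 - 49 = -17011/119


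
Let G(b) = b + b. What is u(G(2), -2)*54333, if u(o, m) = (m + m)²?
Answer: 869328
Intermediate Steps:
G(b) = 2*b
u(o, m) = 4*m² (u(o, m) = (2*m)² = 4*m²)
u(G(2), -2)*54333 = (4*(-2)²)*54333 = (4*4)*54333 = 16*54333 = 869328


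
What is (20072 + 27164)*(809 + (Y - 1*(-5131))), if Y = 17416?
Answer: 1103244016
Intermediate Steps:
(20072 + 27164)*(809 + (Y - 1*(-5131))) = (20072 + 27164)*(809 + (17416 - 1*(-5131))) = 47236*(809 + (17416 + 5131)) = 47236*(809 + 22547) = 47236*23356 = 1103244016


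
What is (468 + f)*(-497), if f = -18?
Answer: -223650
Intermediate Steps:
(468 + f)*(-497) = (468 - 18)*(-497) = 450*(-497) = -223650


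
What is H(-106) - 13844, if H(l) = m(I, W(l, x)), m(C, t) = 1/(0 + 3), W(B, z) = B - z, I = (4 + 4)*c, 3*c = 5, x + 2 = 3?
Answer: -41531/3 ≈ -13844.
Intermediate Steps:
x = 1 (x = -2 + 3 = 1)
c = 5/3 (c = (1/3)*5 = 5/3 ≈ 1.6667)
I = 40/3 (I = (4 + 4)*(5/3) = 8*(5/3) = 40/3 ≈ 13.333)
m(C, t) = 1/3
H(l) = 1/3
H(-106) - 13844 = 1/3 - 13844 = -41531/3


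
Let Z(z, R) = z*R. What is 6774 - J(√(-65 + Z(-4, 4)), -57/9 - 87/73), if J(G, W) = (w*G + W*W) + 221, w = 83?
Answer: 311572529/47961 - 747*I ≈ 6496.4 - 747.0*I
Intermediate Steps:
Z(z, R) = R*z
J(G, W) = 221 + W² + 83*G (J(G, W) = (83*G + W*W) + 221 = (83*G + W²) + 221 = (W² + 83*G) + 221 = 221 + W² + 83*G)
6774 - J(√(-65 + Z(-4, 4)), -57/9 - 87/73) = 6774 - (221 + (-57/9 - 87/73)² + 83*√(-65 + 4*(-4))) = 6774 - (221 + (-57*⅑ - 87*1/73)² + 83*√(-65 - 16)) = 6774 - (221 + (-19/3 - 87/73)² + 83*√(-81)) = 6774 - (221 + (-1648/219)² + 83*(9*I)) = 6774 - (221 + 2715904/47961 + 747*I) = 6774 - (13315285/47961 + 747*I) = 6774 + (-13315285/47961 - 747*I) = 311572529/47961 - 747*I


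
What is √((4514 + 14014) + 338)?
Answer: √18866 ≈ 137.35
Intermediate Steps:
√((4514 + 14014) + 338) = √(18528 + 338) = √18866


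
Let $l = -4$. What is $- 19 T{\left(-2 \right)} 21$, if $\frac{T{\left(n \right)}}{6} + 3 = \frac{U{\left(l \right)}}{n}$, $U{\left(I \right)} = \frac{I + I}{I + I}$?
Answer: $8379$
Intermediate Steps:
$U{\left(I \right)} = 1$ ($U{\left(I \right)} = \frac{2 I}{2 I} = 2 I \frac{1}{2 I} = 1$)
$T{\left(n \right)} = -18 + \frac{6}{n}$ ($T{\left(n \right)} = -18 + 6 \cdot 1 \frac{1}{n} = -18 + \frac{6}{n}$)
$- 19 T{\left(-2 \right)} 21 = - 19 \left(-18 + \frac{6}{-2}\right) 21 = - 19 \left(-18 + 6 \left(- \frac{1}{2}\right)\right) 21 = - 19 \left(-18 - 3\right) 21 = \left(-19\right) \left(-21\right) 21 = 399 \cdot 21 = 8379$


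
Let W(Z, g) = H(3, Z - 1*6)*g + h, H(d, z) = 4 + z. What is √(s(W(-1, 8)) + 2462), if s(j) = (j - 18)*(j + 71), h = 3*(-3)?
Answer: 2*√131 ≈ 22.891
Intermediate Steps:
h = -9
W(Z, g) = -9 + g*(-2 + Z) (W(Z, g) = (4 + (Z - 1*6))*g - 9 = (4 + (Z - 6))*g - 9 = (4 + (-6 + Z))*g - 9 = (-2 + Z)*g - 9 = g*(-2 + Z) - 9 = -9 + g*(-2 + Z))
s(j) = (-18 + j)*(71 + j)
√(s(W(-1, 8)) + 2462) = √((-1278 + (-9 + 8*(-2 - 1))² + 53*(-9 + 8*(-2 - 1))) + 2462) = √((-1278 + (-9 + 8*(-3))² + 53*(-9 + 8*(-3))) + 2462) = √((-1278 + (-9 - 24)² + 53*(-9 - 24)) + 2462) = √((-1278 + (-33)² + 53*(-33)) + 2462) = √((-1278 + 1089 - 1749) + 2462) = √(-1938 + 2462) = √524 = 2*√131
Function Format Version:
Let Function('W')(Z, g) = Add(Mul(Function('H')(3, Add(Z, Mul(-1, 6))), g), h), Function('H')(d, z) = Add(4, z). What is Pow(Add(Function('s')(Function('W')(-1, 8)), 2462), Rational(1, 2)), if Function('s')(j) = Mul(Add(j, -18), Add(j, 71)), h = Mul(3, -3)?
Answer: Mul(2, Pow(131, Rational(1, 2))) ≈ 22.891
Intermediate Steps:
h = -9
Function('W')(Z, g) = Add(-9, Mul(g, Add(-2, Z))) (Function('W')(Z, g) = Add(Mul(Add(4, Add(Z, Mul(-1, 6))), g), -9) = Add(Mul(Add(4, Add(Z, -6)), g), -9) = Add(Mul(Add(4, Add(-6, Z)), g), -9) = Add(Mul(Add(-2, Z), g), -9) = Add(Mul(g, Add(-2, Z)), -9) = Add(-9, Mul(g, Add(-2, Z))))
Function('s')(j) = Mul(Add(-18, j), Add(71, j))
Pow(Add(Function('s')(Function('W')(-1, 8)), 2462), Rational(1, 2)) = Pow(Add(Add(-1278, Pow(Add(-9, Mul(8, Add(-2, -1))), 2), Mul(53, Add(-9, Mul(8, Add(-2, -1))))), 2462), Rational(1, 2)) = Pow(Add(Add(-1278, Pow(Add(-9, Mul(8, -3)), 2), Mul(53, Add(-9, Mul(8, -3)))), 2462), Rational(1, 2)) = Pow(Add(Add(-1278, Pow(Add(-9, -24), 2), Mul(53, Add(-9, -24))), 2462), Rational(1, 2)) = Pow(Add(Add(-1278, Pow(-33, 2), Mul(53, -33)), 2462), Rational(1, 2)) = Pow(Add(Add(-1278, 1089, -1749), 2462), Rational(1, 2)) = Pow(Add(-1938, 2462), Rational(1, 2)) = Pow(524, Rational(1, 2)) = Mul(2, Pow(131, Rational(1, 2)))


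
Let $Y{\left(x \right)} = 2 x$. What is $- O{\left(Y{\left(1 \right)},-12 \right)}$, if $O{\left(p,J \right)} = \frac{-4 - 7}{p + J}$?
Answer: $- \frac{11}{10} \approx -1.1$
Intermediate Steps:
$O{\left(p,J \right)} = - \frac{11}{J + p}$
$- O{\left(Y{\left(1 \right)},-12 \right)} = - \frac{-11}{-12 + 2 \cdot 1} = - \frac{-11}{-12 + 2} = - \frac{-11}{-10} = - \frac{\left(-11\right) \left(-1\right)}{10} = \left(-1\right) \frac{11}{10} = - \frac{11}{10}$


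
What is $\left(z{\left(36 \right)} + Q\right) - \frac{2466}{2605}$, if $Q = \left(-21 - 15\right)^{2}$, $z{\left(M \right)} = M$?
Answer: $\frac{3467394}{2605} \approx 1331.1$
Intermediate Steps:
$Q = 1296$ ($Q = \left(-36\right)^{2} = 1296$)
$\left(z{\left(36 \right)} + Q\right) - \frac{2466}{2605} = \left(36 + 1296\right) - \frac{2466}{2605} = 1332 - \frac{2466}{2605} = \frac{3467394}{2605}$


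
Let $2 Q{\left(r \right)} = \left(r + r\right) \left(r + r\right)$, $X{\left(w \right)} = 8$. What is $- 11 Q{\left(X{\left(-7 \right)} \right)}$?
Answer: $-1408$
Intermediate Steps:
$Q{\left(r \right)} = 2 r^{2}$ ($Q{\left(r \right)} = \frac{\left(r + r\right) \left(r + r\right)}{2} = \frac{2 r 2 r}{2} = \frac{4 r^{2}}{2} = 2 r^{2}$)
$- 11 Q{\left(X{\left(-7 \right)} \right)} = - 11 \cdot 2 \cdot 8^{2} = - 11 \cdot 2 \cdot 64 = \left(-11\right) 128 = -1408$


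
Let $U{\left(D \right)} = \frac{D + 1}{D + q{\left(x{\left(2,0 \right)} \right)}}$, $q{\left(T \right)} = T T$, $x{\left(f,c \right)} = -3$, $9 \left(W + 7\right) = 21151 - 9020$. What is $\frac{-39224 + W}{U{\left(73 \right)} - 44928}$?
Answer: $\frac{13978868}{16578099} \approx 0.84321$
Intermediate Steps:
$W = \frac{12068}{9}$ ($W = -7 + \frac{21151 - 9020}{9} = -7 + \frac{1}{9} \cdot 12131 = -7 + \frac{12131}{9} = \frac{12068}{9} \approx 1340.9$)
$q{\left(T \right)} = T^{2}$
$U{\left(D \right)} = \frac{1 + D}{9 + D}$ ($U{\left(D \right)} = \frac{D + 1}{D + \left(-3\right)^{2}} = \frac{1 + D}{D + 9} = \frac{1 + D}{9 + D}$)
$\frac{-39224 + W}{U{\left(73 \right)} - 44928} = \frac{-39224 + \frac{12068}{9}}{\frac{1 + 73}{9 + 73} - 44928} = - \frac{340948}{9 \left(\frac{1}{82} \cdot 74 - 44928\right)} = - \frac{340948}{9 \left(\frac{37}{41} - 44928\right)} = - \frac{340948}{9 \left(- \frac{1842011}{41}\right)} = \left(- \frac{340948}{9}\right) \left(- \frac{41}{1842011}\right) = \frac{13978868}{16578099}$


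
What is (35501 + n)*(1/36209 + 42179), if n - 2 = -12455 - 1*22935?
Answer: 172580313556/36209 ≈ 4.7662e+6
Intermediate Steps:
n = -35388 (n = 2 + (-12455 - 1*22935) = 2 + (-12455 - 22935) = 2 - 35390 = -35388)
(35501 + n)*(1/36209 + 42179) = (35501 - 35388)*(1/36209 + 42179) = 113*(1/36209 + 42179) = 113*(1527259412/36209) = 172580313556/36209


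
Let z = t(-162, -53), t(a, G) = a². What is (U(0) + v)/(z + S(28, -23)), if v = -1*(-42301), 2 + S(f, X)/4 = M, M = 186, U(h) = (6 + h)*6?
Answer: 42337/26980 ≈ 1.5692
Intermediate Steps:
U(h) = 36 + 6*h
S(f, X) = 736 (S(f, X) = -8 + 4*186 = -8 + 744 = 736)
z = 26244 (z = (-162)² = 26244)
v = 42301
(U(0) + v)/(z + S(28, -23)) = ((36 + 6*0) + 42301)/(26244 + 736) = ((36 + 0) + 42301)/26980 = (36 + 42301)*(1/26980) = 42337*(1/26980) = 42337/26980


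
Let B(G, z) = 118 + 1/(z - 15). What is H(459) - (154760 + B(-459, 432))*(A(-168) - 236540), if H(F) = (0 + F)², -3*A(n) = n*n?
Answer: 15884424721373/417 ≈ 3.8092e+10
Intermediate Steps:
A(n) = -n²/3 (A(n) = -n*n/3 = -n²/3)
B(G, z) = 118 + 1/(-15 + z)
H(F) = F²
H(459) - (154760 + B(-459, 432))*(A(-168) - 236540) = 459² - (154760 + (-1769 + 118*432)/(-15 + 432))*(-⅓*(-168)² - 236540) = 210681 - (154760 + (-1769 + 50976)/417)*(-⅓*28224 - 236540) = 210681 - (154760 + (1/417)*49207)*(-9408 - 236540) = 210681 - (154760 + 49207/417)*(-245948) = 210681 - 64584127*(-245948)/417 = 210681 - 1*(-15884336867396/417) = 210681 + 15884336867396/417 = 15884424721373/417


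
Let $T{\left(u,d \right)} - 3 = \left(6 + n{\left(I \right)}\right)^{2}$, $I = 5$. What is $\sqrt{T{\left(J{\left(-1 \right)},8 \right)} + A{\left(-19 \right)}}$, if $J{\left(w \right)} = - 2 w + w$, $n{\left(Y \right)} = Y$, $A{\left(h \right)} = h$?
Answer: $\sqrt{105} \approx 10.247$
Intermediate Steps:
$J{\left(w \right)} = - w$
$T{\left(u,d \right)} = 124$ ($T{\left(u,d \right)} = 3 + \left(6 + 5\right)^{2} = 3 + 11^{2} = 3 + 121 = 124$)
$\sqrt{T{\left(J{\left(-1 \right)},8 \right)} + A{\left(-19 \right)}} = \sqrt{124 - 19} = \sqrt{105}$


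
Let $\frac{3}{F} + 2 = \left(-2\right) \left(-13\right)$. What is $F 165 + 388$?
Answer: $\frac{3269}{8} \approx 408.63$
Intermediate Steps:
$F = \frac{1}{8}$ ($F = \frac{3}{-2 - -26} = \frac{3}{-2 + 26} = \frac{3}{24} = 3 \cdot \frac{1}{24} = \frac{1}{8} \approx 0.125$)
$F 165 + 388 = \frac{1}{8} \cdot 165 + 388 = \frac{165}{8} + 388 = \frac{3269}{8}$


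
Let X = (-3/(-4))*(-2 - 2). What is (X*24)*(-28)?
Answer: 2016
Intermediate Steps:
X = -3 (X = -3*(-1/4)*(-4) = (3/4)*(-4) = -3)
(X*24)*(-28) = -3*24*(-28) = -72*(-28) = 2016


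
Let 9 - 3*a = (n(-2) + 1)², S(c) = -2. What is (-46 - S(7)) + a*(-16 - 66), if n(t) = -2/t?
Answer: -542/3 ≈ -180.67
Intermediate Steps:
a = 5/3 (a = 3 - (-2/(-2) + 1)²/3 = 3 - (-2*(-½) + 1)²/3 = 3 - (1 + 1)²/3 = 3 - ⅓*2² = 3 - ⅓*4 = 3 - 4/3 = 5/3 ≈ 1.6667)
(-46 - S(7)) + a*(-16 - 66) = (-46 - 1*(-2)) + 5*(-16 - 66)/3 = (-46 + 2) + (5/3)*(-82) = -44 - 410/3 = -542/3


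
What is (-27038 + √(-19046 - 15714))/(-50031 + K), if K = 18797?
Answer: 13519/15617 - I*√8690/15617 ≈ 0.86566 - 0.0059691*I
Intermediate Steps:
(-27038 + √(-19046 - 15714))/(-50031 + K) = (-27038 + √(-19046 - 15714))/(-50031 + 18797) = (-27038 + √(-34760))/(-31234) = (-27038 + 2*I*√8690)*(-1/31234) = 13519/15617 - I*√8690/15617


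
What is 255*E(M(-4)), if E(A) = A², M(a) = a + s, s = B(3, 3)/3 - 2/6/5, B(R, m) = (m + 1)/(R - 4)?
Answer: 37179/5 ≈ 7435.8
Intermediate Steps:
B(R, m) = (1 + m)/(-4 + R)
s = -7/5 (s = ((1 + 3)/(-4 + 3))/3 - 2/6/5 = (4/(-1))*(⅓) - 2*⅙*(⅕) = -1*4*(⅓) - ⅓*⅕ = -4*⅓ - 1/15 = -4/3 - 1/15 = -7/5 ≈ -1.4000)
M(a) = -7/5 + a (M(a) = a - 7/5 = -7/5 + a)
255*E(M(-4)) = 255*(-7/5 - 4)² = 255*(-27/5)² = 255*(729/25) = 37179/5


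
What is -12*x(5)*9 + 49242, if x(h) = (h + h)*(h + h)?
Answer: 38442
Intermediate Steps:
x(h) = 4*h**2 (x(h) = (2*h)*(2*h) = 4*h**2)
-12*x(5)*9 + 49242 = -48*5**2*9 + 49242 = -48*25*9 + 49242 = -12*100*9 + 49242 = -1200*9 + 49242 = -10800 + 49242 = 38442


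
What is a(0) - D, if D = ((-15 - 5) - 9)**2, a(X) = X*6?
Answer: -841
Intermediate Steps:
a(X) = 6*X
D = 841 (D = (-20 - 9)**2 = (-29)**2 = 841)
a(0) - D = 6*0 - 1*841 = 0 - 841 = -841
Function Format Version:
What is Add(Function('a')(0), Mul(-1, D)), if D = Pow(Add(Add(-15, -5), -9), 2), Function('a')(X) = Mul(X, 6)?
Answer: -841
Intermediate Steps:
Function('a')(X) = Mul(6, X)
D = 841 (D = Pow(Add(-20, -9), 2) = Pow(-29, 2) = 841)
Add(Function('a')(0), Mul(-1, D)) = Add(Mul(6, 0), Mul(-1, 841)) = Add(0, -841) = -841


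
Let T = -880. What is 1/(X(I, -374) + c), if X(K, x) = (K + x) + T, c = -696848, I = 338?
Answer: -1/697764 ≈ -1.4331e-6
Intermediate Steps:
X(K, x) = -880 + K + x (X(K, x) = (K + x) - 880 = -880 + K + x)
1/(X(I, -374) + c) = 1/((-880 + 338 - 374) - 696848) = 1/(-916 - 696848) = 1/(-697764) = -1/697764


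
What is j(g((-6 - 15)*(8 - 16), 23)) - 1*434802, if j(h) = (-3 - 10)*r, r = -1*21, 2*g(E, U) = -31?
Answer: -434529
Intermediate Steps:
g(E, U) = -31/2 (g(E, U) = (½)*(-31) = -31/2)
r = -21
j(h) = 273 (j(h) = (-3 - 10)*(-21) = -13*(-21) = 273)
j(g((-6 - 15)*(8 - 16), 23)) - 1*434802 = 273 - 1*434802 = 273 - 434802 = -434529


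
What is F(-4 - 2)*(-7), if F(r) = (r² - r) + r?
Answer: -252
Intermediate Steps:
F(r) = r²
F(-4 - 2)*(-7) = (-4 - 2)²*(-7) = (-6)²*(-7) = 36*(-7) = -252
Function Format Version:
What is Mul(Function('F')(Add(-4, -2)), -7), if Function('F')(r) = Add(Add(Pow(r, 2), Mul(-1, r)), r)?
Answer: -252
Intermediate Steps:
Function('F')(r) = Pow(r, 2)
Mul(Function('F')(Add(-4, -2)), -7) = Mul(Pow(Add(-4, -2), 2), -7) = Mul(Pow(-6, 2), -7) = Mul(36, -7) = -252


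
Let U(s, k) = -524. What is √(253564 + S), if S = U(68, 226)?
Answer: 4*√15815 ≈ 503.03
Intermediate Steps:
S = -524
√(253564 + S) = √(253564 - 524) = √253040 = 4*√15815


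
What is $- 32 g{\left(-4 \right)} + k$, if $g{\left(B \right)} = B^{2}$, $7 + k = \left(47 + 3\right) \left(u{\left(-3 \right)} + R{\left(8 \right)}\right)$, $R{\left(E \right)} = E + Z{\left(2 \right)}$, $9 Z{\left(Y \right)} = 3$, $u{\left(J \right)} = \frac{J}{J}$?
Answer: $- \frac{157}{3} \approx -52.333$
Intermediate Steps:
$u{\left(J \right)} = 1$
$Z{\left(Y \right)} = \frac{1}{3}$ ($Z{\left(Y \right)} = \frac{1}{9} \cdot 3 = \frac{1}{3}$)
$R{\left(E \right)} = \frac{1}{3} + E$ ($R{\left(E \right)} = E + \frac{1}{3} = \frac{1}{3} + E$)
$k = \frac{1379}{3}$ ($k = -7 + \left(47 + 3\right) \left(1 + \left(\frac{1}{3} + 8\right)\right) = -7 + 50 \left(1 + \frac{25}{3}\right) = -7 + 50 \cdot \frac{28}{3} = -7 + \frac{1400}{3} = \frac{1379}{3} \approx 459.67$)
$- 32 g{\left(-4 \right)} + k = - 32 \left(-4\right)^{2} + \frac{1379}{3} = \left(-32\right) 16 + \frac{1379}{3} = -512 + \frac{1379}{3} = - \frac{157}{3}$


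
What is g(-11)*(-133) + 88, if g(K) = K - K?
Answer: 88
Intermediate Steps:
g(K) = 0
g(-11)*(-133) + 88 = 0*(-133) + 88 = 0 + 88 = 88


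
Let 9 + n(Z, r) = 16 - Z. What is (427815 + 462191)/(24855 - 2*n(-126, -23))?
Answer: 890006/24589 ≈ 36.195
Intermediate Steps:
n(Z, r) = 7 - Z (n(Z, r) = -9 + (16 - Z) = 7 - Z)
(427815 + 462191)/(24855 - 2*n(-126, -23)) = (427815 + 462191)/(24855 - 2*(7 - 1*(-126))) = 890006/(24855 - 2*(7 + 126)) = 890006/(24855 - 2*133) = 890006/(24855 - 266) = 890006/24589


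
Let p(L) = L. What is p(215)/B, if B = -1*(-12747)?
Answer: 215/12747 ≈ 0.016867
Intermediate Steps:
B = 12747
p(215)/B = 215/12747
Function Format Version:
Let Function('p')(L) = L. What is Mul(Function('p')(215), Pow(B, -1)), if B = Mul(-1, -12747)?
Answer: Rational(215, 12747) ≈ 0.016867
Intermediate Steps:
B = 12747
Mul(Function('p')(215), Pow(B, -1)) = Mul(215, Pow(12747, -1)) = Mul(215, Rational(1, 12747)) = Rational(215, 12747)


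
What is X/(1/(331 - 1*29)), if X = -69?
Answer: -20838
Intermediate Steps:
X/(1/(331 - 1*29)) = -69/(1/(331 - 1*29)) = -69/(1/(331 - 29)) = -69/(1/302) = -69/1/302 = -69*302 = -20838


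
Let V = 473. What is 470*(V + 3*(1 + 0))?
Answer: 223720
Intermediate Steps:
470*(V + 3*(1 + 0)) = 470*(473 + 3*(1 + 0)) = 470*(473 + 3*1) = 470*(473 + 3) = 470*476 = 223720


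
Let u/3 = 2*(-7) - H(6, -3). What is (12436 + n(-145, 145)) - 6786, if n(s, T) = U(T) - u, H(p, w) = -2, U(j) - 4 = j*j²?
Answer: 3054315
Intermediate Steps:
U(j) = 4 + j³ (U(j) = 4 + j*j² = 4 + j³)
u = -36 (u = 3*(2*(-7) - 1*(-2)) = 3*(-14 + 2) = 3*(-12) = -36)
n(s, T) = 40 + T³ (n(s, T) = (4 + T³) - 1*(-36) = (4 + T³) + 36 = 40 + T³)
(12436 + n(-145, 145)) - 6786 = (12436 + (40 + 145³)) - 6786 = (12436 + (40 + 3048625)) - 6786 = (12436 + 3048665) - 6786 = 3061101 - 6786 = 3054315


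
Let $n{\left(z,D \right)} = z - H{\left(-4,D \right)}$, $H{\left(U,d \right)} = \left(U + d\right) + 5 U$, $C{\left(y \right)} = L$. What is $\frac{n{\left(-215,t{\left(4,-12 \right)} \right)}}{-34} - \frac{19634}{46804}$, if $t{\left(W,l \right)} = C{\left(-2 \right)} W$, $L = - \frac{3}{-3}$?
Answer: $\frac{1057403}{198917} \approx 5.3158$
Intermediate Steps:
$L = 1$ ($L = \left(-3\right) \left(- \frac{1}{3}\right) = 1$)
$C{\left(y \right)} = 1$
$H{\left(U,d \right)} = d + 6 U$
$t{\left(W,l \right)} = W$ ($t{\left(W,l \right)} = 1 W = W$)
$n{\left(z,D \right)} = 24 + z - D$ ($n{\left(z,D \right)} = z - \left(D + 6 \left(-4\right)\right) = z - \left(D - 24\right) = z - \left(-24 + D\right) = 24 + z - D$)
$\frac{n{\left(-215,t{\left(4,-12 \right)} \right)}}{-34} - \frac{19634}{46804} = \frac{24 - 215 - 4}{-34} - \frac{19634}{46804} = \left(24 - 215 - 4\right) \left(- \frac{1}{34}\right) - \frac{9817}{23402} = \left(-195\right) \left(- \frac{1}{34}\right) - \frac{9817}{23402} = \frac{195}{34} - \frac{9817}{23402} = \frac{1057403}{198917}$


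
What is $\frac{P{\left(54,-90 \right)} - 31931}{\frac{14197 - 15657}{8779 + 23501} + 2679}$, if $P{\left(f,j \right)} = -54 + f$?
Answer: $- \frac{51536634}{4323833} \approx -11.919$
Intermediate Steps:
$\frac{P{\left(54,-90 \right)} - 31931}{\frac{14197 - 15657}{8779 + 23501} + 2679} = \frac{\left(-54 + 54\right) - 31931}{\frac{14197 - 15657}{8779 + 23501} + 2679} = \frac{0 - 31931}{- \frac{1460}{32280} + 2679} = - \frac{31931}{\left(-1460\right) \frac{1}{32280} + 2679} = - \frac{31931}{- \frac{73}{1614} + 2679} = - \frac{31931}{\frac{4323833}{1614}} = \left(-31931\right) \frac{1614}{4323833} = - \frac{51536634}{4323833}$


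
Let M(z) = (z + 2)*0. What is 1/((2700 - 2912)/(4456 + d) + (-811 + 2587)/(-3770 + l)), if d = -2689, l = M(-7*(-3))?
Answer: -3330795/1968716 ≈ -1.6919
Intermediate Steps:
M(z) = 0 (M(z) = (2 + z)*0 = 0)
l = 0
1/((2700 - 2912)/(4456 + d) + (-811 + 2587)/(-3770 + l)) = 1/((2700 - 2912)/(4456 - 2689) + (-811 + 2587)/(-3770 + 0)) = 1/(-212/1767 + 1776/(-3770)) = 1/(-212*1/1767 + 1776*(-1/3770)) = 1/(-212/1767 - 888/1885) = 1/(-1968716/3330795) = -3330795/1968716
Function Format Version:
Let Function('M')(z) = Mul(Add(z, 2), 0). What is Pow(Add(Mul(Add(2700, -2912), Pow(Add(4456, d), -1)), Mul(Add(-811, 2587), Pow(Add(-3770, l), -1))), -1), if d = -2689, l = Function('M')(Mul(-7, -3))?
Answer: Rational(-3330795, 1968716) ≈ -1.6919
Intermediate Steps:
Function('M')(z) = 0 (Function('M')(z) = Mul(Add(2, z), 0) = 0)
l = 0
Pow(Add(Mul(Add(2700, -2912), Pow(Add(4456, d), -1)), Mul(Add(-811, 2587), Pow(Add(-3770, l), -1))), -1) = Pow(Add(Mul(Add(2700, -2912), Pow(Add(4456, -2689), -1)), Mul(Add(-811, 2587), Pow(Add(-3770, 0), -1))), -1) = Pow(Add(Mul(-212, Pow(1767, -1)), Mul(1776, Pow(-3770, -1))), -1) = Pow(Add(Mul(-212, Rational(1, 1767)), Mul(1776, Rational(-1, 3770))), -1) = Pow(Add(Rational(-212, 1767), Rational(-888, 1885)), -1) = Pow(Rational(-1968716, 3330795), -1) = Rational(-3330795, 1968716)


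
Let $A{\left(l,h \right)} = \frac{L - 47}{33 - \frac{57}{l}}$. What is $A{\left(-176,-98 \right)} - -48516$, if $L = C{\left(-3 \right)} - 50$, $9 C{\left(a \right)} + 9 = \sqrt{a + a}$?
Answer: $\frac{284529092}{5865} + \frac{176 i \sqrt{6}}{52785} \approx 48513.0 + 0.0081673 i$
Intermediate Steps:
$C{\left(a \right)} = -1 + \frac{\sqrt{2} \sqrt{a}}{9}$ ($C{\left(a \right)} = -1 + \frac{\sqrt{a + a}}{9} = -1 + \frac{\sqrt{2 a}}{9} = -1 + \frac{\sqrt{2} \sqrt{a}}{9}$)
$L = -51 + \frac{i \sqrt{6}}{9}$ ($L = \left(-1 + \frac{\sqrt{2} \sqrt{-3}}{9}\right) - 50 = \left(-1 + \frac{\sqrt{2} i \sqrt{3}}{9}\right) - 50 = \left(-1 + \frac{i \sqrt{6}}{9}\right) - 50 = -51 + \frac{i \sqrt{6}}{9} \approx -51.0 + 0.27217 i$)
$A{\left(l,h \right)} = \frac{-98 + \frac{i \sqrt{6}}{9}}{33 - \frac{57}{l}}$ ($A{\left(l,h \right)} = \frac{\left(-51 + \frac{i \sqrt{6}}{9}\right) - 47}{33 - \frac{57}{l}} = \frac{-98 + \frac{i \sqrt{6}}{9}}{33 - \frac{57}{l}}$)
$A{\left(-176,-98 \right)} - -48516 = \frac{1}{27} \left(-176\right) \frac{1}{-19 + 11 \left(-176\right)} \left(-882 + i \sqrt{6}\right) - -48516 = \frac{1}{27} \left(-176\right) \frac{1}{-19 - 1936} \left(-882 + i \sqrt{6}\right) + 48516 = \frac{1}{27} \left(-176\right) \frac{1}{-1955} \left(-882 + i \sqrt{6}\right) + 48516 = \frac{1}{27} \left(-176\right) \left(- \frac{1}{1955}\right) \left(-882 + i \sqrt{6}\right) + 48516 = \left(- \frac{17248}{5865} + \frac{176 i \sqrt{6}}{52785}\right) + 48516 = \frac{284529092}{5865} + \frac{176 i \sqrt{6}}{52785}$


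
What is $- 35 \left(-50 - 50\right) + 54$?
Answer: $3554$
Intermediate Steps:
$- 35 \left(-50 - 50\right) + 54 = \left(-35\right) \left(-100\right) + 54 = 3500 + 54 = 3554$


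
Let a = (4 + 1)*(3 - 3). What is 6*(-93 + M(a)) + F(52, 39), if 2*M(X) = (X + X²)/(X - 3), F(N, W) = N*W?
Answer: 1470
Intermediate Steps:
a = 0 (a = 5*0 = 0)
M(X) = (X + X²)/(2*(-3 + X)) (M(X) = ((X + X²)/(X - 3))/2 = ((X + X²)/(-3 + X))/2 = (X + X²)/(2*(-3 + X)))
6*(-93 + M(a)) + F(52, 39) = 6*(-93 + (½)*0*(1 + 0)/(-3 + 0)) + 52*39 = 6*(-93 + (½)*0*1/(-3)) + 2028 = 6*(-93 + (½)*0*(-⅓)*1) + 2028 = 6*(-93 + 0) + 2028 = 6*(-93) + 2028 = -558 + 2028 = 1470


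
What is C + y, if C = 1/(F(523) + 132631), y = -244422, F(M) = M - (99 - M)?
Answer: -32649401915/133578 ≈ -2.4442e+5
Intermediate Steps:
F(M) = -99 + 2*M (F(M) = M + (-99 + M) = -99 + 2*M)
C = 1/133578 (C = 1/((-99 + 2*523) + 132631) = 1/((-99 + 1046) + 132631) = 1/(947 + 132631) = 1/133578 ≈ 7.4863e-6)
C + y = 1/133578 - 244422 = -32649401915/133578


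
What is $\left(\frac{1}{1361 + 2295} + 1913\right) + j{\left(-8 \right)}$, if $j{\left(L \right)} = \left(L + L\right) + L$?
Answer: $\frac{6906185}{3656} \approx 1889.0$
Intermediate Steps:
$j{\left(L \right)} = 3 L$ ($j{\left(L \right)} = 2 L + L = 3 L$)
$\left(\frac{1}{1361 + 2295} + 1913\right) + j{\left(-8 \right)} = \left(\frac{1}{1361 + 2295} + 1913\right) + 3 \left(-8\right) = \left(\frac{1}{3656} + 1913\right) - 24 = \frac{6993929}{3656} - 24 = \frac{6906185}{3656}$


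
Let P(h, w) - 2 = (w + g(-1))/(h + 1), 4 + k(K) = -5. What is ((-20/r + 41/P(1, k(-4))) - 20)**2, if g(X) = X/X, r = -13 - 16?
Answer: 5331481/3364 ≈ 1584.9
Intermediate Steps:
r = -29
g(X) = 1
k(K) = -9 (k(K) = -4 - 5 = -9)
P(h, w) = 2 + (1 + w)/(1 + h) (P(h, w) = 2 + (w + 1)/(h + 1) = 2 + (1 + w)/(1 + h))
((-20/r + 41/P(1, k(-4))) - 20)**2 = ((-20/(-29) + 41/(((3 - 9 + 2*1)/(1 + 1)))) - 20)**2 = ((-20*(-1/29) + 41/(((3 - 9 + 2)/2))) - 20)**2 = ((20/29 + 41/(((1/2)*(-4)))) - 20)**2 = ((20/29 + 41/(-2)) - 20)**2 = ((20/29 + 41*(-1/2)) - 20)**2 = ((20/29 - 41/2) - 20)**2 = (-1149/58 - 20)**2 = (-2309/58)**2 = 5331481/3364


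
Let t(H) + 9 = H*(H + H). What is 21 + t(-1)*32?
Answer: -203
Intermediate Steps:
t(H) = -9 + 2*H**2 (t(H) = -9 + H*(H + H) = -9 + H*(2*H) = -9 + 2*H**2)
21 + t(-1)*32 = 21 + (-9 + 2*(-1)**2)*32 = 21 + (-9 + 2*1)*32 = 21 + (-9 + 2)*32 = 21 - 7*32 = 21 - 224 = -203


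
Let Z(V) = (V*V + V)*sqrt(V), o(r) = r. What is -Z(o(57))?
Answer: -3306*sqrt(57) ≈ -24960.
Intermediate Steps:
Z(V) = sqrt(V)*(V + V**2) (Z(V) = (V**2 + V)*sqrt(V) = (V + V**2)*sqrt(V) = sqrt(V)*(V + V**2))
-Z(o(57)) = -57**(3/2)*(1 + 57) = -57*sqrt(57)*58 = -3306*sqrt(57)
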